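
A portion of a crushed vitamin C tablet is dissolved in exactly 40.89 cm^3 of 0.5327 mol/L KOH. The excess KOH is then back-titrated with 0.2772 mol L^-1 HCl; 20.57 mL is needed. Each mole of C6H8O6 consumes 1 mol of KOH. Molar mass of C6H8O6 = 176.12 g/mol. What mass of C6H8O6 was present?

Total n(KOH) added = 0.5327 x 0.04089 = 0.02178 mol.
n(HCl) used = 0.2772 x 0.02057 = 0.005702 mol, which equals the excess n(KOH).
So n(KOH) consumed by the sample = 0.02178 - 0.005702 = 0.01608 mol.
n(C6H8O6) = 0.01608 / 1 = 0.01608 mol.
mass = 0.01608 mol x 176.12 g/mol = 2.83 g.

2.83 g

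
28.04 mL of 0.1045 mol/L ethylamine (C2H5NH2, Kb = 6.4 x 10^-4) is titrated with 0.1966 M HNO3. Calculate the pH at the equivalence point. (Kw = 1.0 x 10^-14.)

5.99

n(C2H5NH2) = 0.1045 x 0.02804 = 0.002930 mol; V(HNO3) at equivalence = 0.002930/0.1966 = 0.01490 L.
At equivalence the base is fully converted to C2H5NH3+; total volume = 0.04294 L, so [C2H5NH3+] = 0.002930/0.04294 = 0.06823 M.
Ka(C2H5NH3+) = Kw/Kb = 1.0e-14 / 6.4 x 10^-4 = 1.56e-11.
[H^+] = sqrt(Ka x [C2H5NH3+]) = sqrt(1.56e-11 x 0.06823) = 1.03e-6 M.
pH = -log(1.03e-6) = 5.99.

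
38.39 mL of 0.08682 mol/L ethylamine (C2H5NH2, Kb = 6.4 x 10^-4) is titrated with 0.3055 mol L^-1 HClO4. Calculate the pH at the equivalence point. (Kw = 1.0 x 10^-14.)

5.99

n(C2H5NH2) = 0.08682 x 0.03839 = 0.003333 mol; V(HClO4) at equivalence = 0.003333/0.3055 = 0.01091 L.
At equivalence the base is fully converted to C2H5NH3+; total volume = 0.04930 L, so [C2H5NH3+] = 0.003333/0.04930 = 0.06761 M.
Ka(C2H5NH3+) = Kw/Kb = 1.0e-14 / 6.4 x 10^-4 = 1.56e-11.
[H^+] = sqrt(Ka x [C2H5NH3+]) = sqrt(1.56e-11 x 0.06761) = 1.03e-6 M.
pH = -log(1.03e-6) = 5.99.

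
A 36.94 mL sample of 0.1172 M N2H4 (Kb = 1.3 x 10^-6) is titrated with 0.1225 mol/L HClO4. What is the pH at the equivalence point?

n(N2H4) = 0.1172 x 0.03694 = 0.004329 mol; V(HClO4) at equivalence = 0.004329/0.1225 = 0.03534 L.
At equivalence the base is fully converted to N2H5+; total volume = 0.07228 L, so [N2H5+] = 0.004329/0.07228 = 0.05990 M.
Ka(N2H5+) = Kw/Kb = 1.0e-14 / 1.3 x 10^-6 = 7.69e-9.
[H^+] = sqrt(Ka x [N2H5+]) = sqrt(7.69e-9 x 0.05990) = 2.15e-5 M.
pH = -log(2.15e-5) = 4.67.

4.67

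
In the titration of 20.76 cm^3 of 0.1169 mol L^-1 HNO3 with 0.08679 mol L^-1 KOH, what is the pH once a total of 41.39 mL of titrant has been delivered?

12.27

n(acid) = 0.1169 x 0.02076 = 0.002427 mol; n(KOH) added = 0.08679 x 0.04139 = 0.003592 mol.
Base is in excess by 0.003592 - 0.002427 = 0.001165 mol in a total volume of 0.06215 L.
[OH^-] = 0.001165/0.06215 = 0.01875 M, so pOH = 1.73 and pH = 14.00 - 1.73 = 12.27.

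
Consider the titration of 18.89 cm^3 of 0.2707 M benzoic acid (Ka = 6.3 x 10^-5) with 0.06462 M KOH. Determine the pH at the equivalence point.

8.46

n(C6H5COOH) = 0.2707 x 0.01889 = 0.005114 mol; V(KOH) at equivalence = 0.005114/0.06462 = 0.07913 L.
At equivalence all the acid is converted to C6H5COO-; total volume = 0.01889 + 0.07913 = 0.09802 L, so [C6H5COO-] = 0.005114/0.09802 = 0.05217 M.
Kb = Kw/Ka = 1.0e-14 / 6.3 x 10^-5 = 1.59e-10.
[OH^-] = sqrt(Kb x [C6H5COO-]) = sqrt(1.59e-10 x 0.05217) = 2.88e-6 M.
pOH = 5.54, so pH = 14.00 - 5.54 = 8.46.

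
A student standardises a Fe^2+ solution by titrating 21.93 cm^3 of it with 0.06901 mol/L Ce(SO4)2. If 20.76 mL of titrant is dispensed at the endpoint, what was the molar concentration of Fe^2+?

n(Ce(SO4)2) = 0.06901 x 0.02076 = 0.001433 mol.
From the balanced equation, 1 mol Ce(SO4)2 reacts with 1 mol Fe^2+, so n(Fe^2+) = 0.001433 x 1/1 = 0.001433 mol.
[Fe^2+] = 0.001433 / 0.02193 L = 0.0653 M.

0.0653 M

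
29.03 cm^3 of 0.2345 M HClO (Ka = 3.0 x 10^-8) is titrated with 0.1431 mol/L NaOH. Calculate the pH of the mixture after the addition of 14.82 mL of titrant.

7.18

Initial n(HClO) = 0.2345 x 0.02903 = 0.006808 mol.
n(NaOH) added = 0.1431 x 0.01482 = 0.002121 mol, converting that many moles of HClO to ClO-.
Remaining n(HClO) = 0.004687 mol; n(ClO-) = 0.002121 mol.
By Henderson-Hasselbalch, pH = pKa + log([A^-]/[HA]) = 7.52 + log(0.002121/0.004687) = 7.52 + (-0.34) = 7.18.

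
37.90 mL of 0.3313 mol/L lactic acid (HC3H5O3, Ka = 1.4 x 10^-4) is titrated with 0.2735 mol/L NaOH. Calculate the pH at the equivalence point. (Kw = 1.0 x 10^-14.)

n(HC3H5O3) = 0.3313 x 0.03790 = 0.01256 mol; V(NaOH) at equivalence = 0.01256/0.2735 = 0.04591 L.
At equivalence all the acid is converted to C3H5O3-; total volume = 0.03790 + 0.04591 = 0.08381 L, so [C3H5O3-] = 0.01256/0.08381 = 0.1498 M.
Kb = Kw/Ka = 1.0e-14 / 1.4 x 10^-4 = 7.14e-11.
[OH^-] = sqrt(Kb x [C3H5O3-]) = sqrt(7.14e-11 x 0.1498) = 3.27e-6 M.
pOH = 5.49, so pH = 14.00 - 5.49 = 8.51.

8.51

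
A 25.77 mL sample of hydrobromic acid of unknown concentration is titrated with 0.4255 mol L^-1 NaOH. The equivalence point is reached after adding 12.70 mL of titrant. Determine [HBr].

n(NaOH) delivered = 0.4255 x 0.01270 = 0.005404 mol.
For a 1:1 reaction, n(HBr) = 0.005404 mol.
[HBr] = 0.005404 mol / 0.02577 L = 0.210 M.

0.210 M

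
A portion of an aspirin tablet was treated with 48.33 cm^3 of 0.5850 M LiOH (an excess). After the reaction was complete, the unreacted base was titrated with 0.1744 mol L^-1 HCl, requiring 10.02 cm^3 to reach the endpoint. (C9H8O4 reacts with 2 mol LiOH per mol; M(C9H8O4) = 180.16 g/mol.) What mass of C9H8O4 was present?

2.39 g

Total n(LiOH) added = 0.5850 x 0.04833 = 0.02827 mol.
n(HCl) used = 0.1744 x 0.01002 = 0.001747 mol, which equals the excess n(LiOH).
So n(LiOH) consumed by the sample = 0.02827 - 0.001747 = 0.02653 mol.
n(C9H8O4) = 0.02653 / 2 = 0.01326 mol.
mass = 0.01326 mol x 180.16 g/mol = 2.39 g.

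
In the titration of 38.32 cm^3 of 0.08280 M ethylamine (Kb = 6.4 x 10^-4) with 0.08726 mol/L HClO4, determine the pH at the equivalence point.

n(C2H5NH2) = 0.08280 x 0.03832 = 0.003173 mol; V(HClO4) at equivalence = 0.003173/0.08726 = 0.03636 L.
At equivalence the base is fully converted to C2H5NH3+; total volume = 0.07468 L, so [C2H5NH3+] = 0.003173/0.07468 = 0.04249 M.
Ka(C2H5NH3+) = Kw/Kb = 1.0e-14 / 6.4 x 10^-4 = 1.56e-11.
[H^+] = sqrt(Ka x [C2H5NH3+]) = sqrt(1.56e-11 x 0.04249) = 8.15e-7 M.
pH = -log(8.15e-7) = 6.09.

6.09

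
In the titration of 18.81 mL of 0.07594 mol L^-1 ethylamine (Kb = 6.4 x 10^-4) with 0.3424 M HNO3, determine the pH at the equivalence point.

n(C2H5NH2) = 0.07594 x 0.01881 = 0.001428 mol; V(HNO3) at equivalence = 0.001428/0.3424 = 0.004172 L.
At equivalence the base is fully converted to C2H5NH3+; total volume = 0.02298 L, so [C2H5NH3+] = 0.001428/0.02298 = 0.06215 M.
Ka(C2H5NH3+) = Kw/Kb = 1.0e-14 / 6.4 x 10^-4 = 1.56e-11.
[H^+] = sqrt(Ka x [C2H5NH3+]) = sqrt(1.56e-11 x 0.06215) = 9.85e-7 M.
pH = -log(9.85e-7) = 6.01.

6.01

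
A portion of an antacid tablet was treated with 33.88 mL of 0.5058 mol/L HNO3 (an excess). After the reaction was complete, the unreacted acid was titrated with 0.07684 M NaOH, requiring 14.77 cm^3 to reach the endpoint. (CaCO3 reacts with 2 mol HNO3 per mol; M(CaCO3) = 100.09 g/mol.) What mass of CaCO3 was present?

0.801 g

Total n(HNO3) added = 0.5058 x 0.03388 = 0.01714 mol.
n(NaOH) used = 0.07684 x 0.01477 = 0.001135 mol, which equals the excess n(HNO3).
So n(HNO3) consumed by the sample = 0.01714 - 0.001135 = 0.01600 mol.
n(CaCO3) = 0.01600 / 2 = 0.008001 mol.
mass = 0.008001 mol x 100.09 g/mol = 0.801 g.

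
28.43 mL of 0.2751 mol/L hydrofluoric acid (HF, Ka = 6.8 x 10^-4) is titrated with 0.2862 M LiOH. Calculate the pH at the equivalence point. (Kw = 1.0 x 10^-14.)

n(HF) = 0.2751 x 0.02843 = 0.007821 mol; V(LiOH) at equivalence = 0.007821/0.2862 = 0.02733 L.
At equivalence all the acid is converted to F-; total volume = 0.02843 + 0.02733 = 0.05576 L, so [F-] = 0.007821/0.05576 = 0.1403 M.
Kb = Kw/Ka = 1.0e-14 / 6.8 x 10^-4 = 1.47e-11.
[OH^-] = sqrt(Kb x [F-]) = sqrt(1.47e-11 x 0.1403) = 1.44e-6 M.
pOH = 5.84, so pH = 14.00 - 5.84 = 8.16.

8.16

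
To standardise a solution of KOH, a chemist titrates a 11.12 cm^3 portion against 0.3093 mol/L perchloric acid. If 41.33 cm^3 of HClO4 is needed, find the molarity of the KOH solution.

1.15 M

n(HClO4) delivered = 0.3093 x 0.04133 = 0.01278 mol.
For a 1:1 reaction, n(KOH) = 0.01278 mol.
[KOH] = 0.01278 mol / 0.01112 L = 1.15 M.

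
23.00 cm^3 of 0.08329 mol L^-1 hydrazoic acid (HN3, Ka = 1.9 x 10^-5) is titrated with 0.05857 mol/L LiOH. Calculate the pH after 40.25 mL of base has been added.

11.84

n(acid) = 0.08329 x 0.02300 = 0.001916 mol; n(LiOH) added = 0.05857 x 0.04025 = 0.002357 mol.
Base is in excess by 0.002357 - 0.001916 = 0.0004418 mol in a total volume of 0.06325 L.
[OH^-] = 0.0004418/0.06325 = 0.006985 M, so pOH = 2.16 and pH = 14.00 - 2.16 = 11.84.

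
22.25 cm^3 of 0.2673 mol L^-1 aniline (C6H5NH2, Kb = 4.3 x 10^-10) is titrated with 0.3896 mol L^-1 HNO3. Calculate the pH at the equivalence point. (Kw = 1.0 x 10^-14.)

n(C6H5NH2) = 0.2673 x 0.02225 = 0.005947 mol; V(HNO3) at equivalence = 0.005947/0.3896 = 0.01527 L.
At equivalence the base is fully converted to C6H5NH3+; total volume = 0.03752 L, so [C6H5NH3+] = 0.005947/0.03752 = 0.1585 M.
Ka(C6H5NH3+) = Kw/Kb = 1.0e-14 / 4.3 x 10^-10 = 2.33e-5.
[H^+] = sqrt(Ka x [C6H5NH3+]) = sqrt(2.33e-5 x 0.1585) = 0.00192 M.
pH = -log(0.00192) = 2.72.

2.72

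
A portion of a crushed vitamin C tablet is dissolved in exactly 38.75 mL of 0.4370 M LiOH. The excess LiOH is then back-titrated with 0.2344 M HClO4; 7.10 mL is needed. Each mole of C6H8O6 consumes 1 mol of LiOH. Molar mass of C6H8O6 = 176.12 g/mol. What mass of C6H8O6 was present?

2.69 g

Total n(LiOH) added = 0.4370 x 0.03875 = 0.01693 mol.
n(HClO4) used = 0.2344 x 0.007100 = 0.001664 mol, which equals the excess n(LiOH).
So n(LiOH) consumed by the sample = 0.01693 - 0.001664 = 0.01527 mol.
n(C6H8O6) = 0.01527 / 1 = 0.01527 mol.
mass = 0.01527 mol x 176.12 g/mol = 2.69 g.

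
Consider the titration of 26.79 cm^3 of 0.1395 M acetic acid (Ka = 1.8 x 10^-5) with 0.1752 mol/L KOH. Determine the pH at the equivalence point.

n(CH3COOH) = 0.1395 x 0.02679 = 0.003737 mol; V(KOH) at equivalence = 0.003737/0.1752 = 0.02133 L.
At equivalence all the acid is converted to CH3COO-; total volume = 0.02679 + 0.02133 = 0.04812 L, so [CH3COO-] = 0.003737/0.04812 = 0.07766 M.
Kb = Kw/Ka = 1.0e-14 / 1.8 x 10^-5 = 5.56e-10.
[OH^-] = sqrt(Kb x [CH3COO-]) = sqrt(5.56e-10 x 0.07766) = 6.57e-6 M.
pOH = 5.18, so pH = 14.00 - 5.18 = 8.82.

8.82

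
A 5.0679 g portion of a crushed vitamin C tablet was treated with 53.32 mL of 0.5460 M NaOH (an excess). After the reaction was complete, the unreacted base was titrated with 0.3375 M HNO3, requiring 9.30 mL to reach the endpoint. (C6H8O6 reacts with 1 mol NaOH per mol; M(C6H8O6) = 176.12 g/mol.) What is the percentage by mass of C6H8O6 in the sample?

90.3%

Total n(NaOH) added = 0.5460 x 0.05332 = 0.02911 mol.
n(HNO3) used = 0.3375 x 0.009300 = 0.003139 mol, which equals the excess n(NaOH).
So n(NaOH) consumed by the sample = 0.02911 - 0.003139 = 0.02597 mol.
n(C6H8O6) = 0.02597 / 1 = 0.02597 mol.
mass C6H8O6 = 0.02597 x 176.12 = 4.575 g, so %C6H8O6 = 4.575/5.0679 x 100 = 90.3%.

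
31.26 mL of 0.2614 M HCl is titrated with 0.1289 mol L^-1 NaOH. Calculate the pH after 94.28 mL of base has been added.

12.50

n(acid) = 0.2614 x 0.03126 = 0.008171 mol; n(NaOH) added = 0.1289 x 0.09428 = 0.01215 mol.
Base is in excess by 0.01215 - 0.008171 = 0.003981 mol in a total volume of 0.1255 L.
[OH^-] = 0.003981/0.1255 = 0.03171 M, so pOH = 1.50 and pH = 14.00 - 1.50 = 12.50.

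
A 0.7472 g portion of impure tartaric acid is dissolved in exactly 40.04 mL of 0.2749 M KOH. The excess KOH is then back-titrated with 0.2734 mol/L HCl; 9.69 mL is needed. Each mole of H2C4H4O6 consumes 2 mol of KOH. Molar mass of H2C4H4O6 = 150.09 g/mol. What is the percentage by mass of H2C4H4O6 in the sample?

83.9%

Total n(KOH) added = 0.2749 x 0.04004 = 0.01101 mol.
n(HCl) used = 0.2734 x 0.009690 = 0.002649 mol, which equals the excess n(KOH).
So n(KOH) consumed by the sample = 0.01101 - 0.002649 = 0.008358 mol.
n(H2C4H4O6) = 0.008358 / 2 = 0.004179 mol.
mass H2C4H4O6 = 0.004179 x 150.09 = 0.6272 g, so %H2C4H4O6 = 0.6272/0.7472 x 100 = 83.9%.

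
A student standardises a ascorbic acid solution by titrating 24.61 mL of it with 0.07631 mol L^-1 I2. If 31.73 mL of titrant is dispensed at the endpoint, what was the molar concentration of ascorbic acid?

n(I2) = 0.07631 x 0.03173 = 0.002421 mol.
From the balanced equation, 1 mol I2 reacts with 1 mol ascorbic acid, so n(ascorbic acid) = 0.002421 x 1/1 = 0.002421 mol.
[ascorbic acid] = 0.002421 / 0.02461 L = 0.0984 M.

0.0984 M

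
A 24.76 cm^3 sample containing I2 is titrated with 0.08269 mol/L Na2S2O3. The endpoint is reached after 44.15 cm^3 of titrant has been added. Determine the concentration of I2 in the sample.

n(Na2S2O3) = 0.08269 x 0.04415 = 0.003651 mol.
From the balanced equation, 2 mol Na2S2O3 reacts with 1 mol I2, so n(I2) = 0.003651 x 1/2 = 0.001825 mol.
[I2] = 0.001825 / 0.02476 L = 0.0737 M.

0.0737 M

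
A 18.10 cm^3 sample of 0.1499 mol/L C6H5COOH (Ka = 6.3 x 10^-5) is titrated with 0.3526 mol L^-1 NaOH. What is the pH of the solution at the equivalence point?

8.61

n(C6H5COOH) = 0.1499 x 0.01810 = 0.002713 mol; V(NaOH) at equivalence = 0.002713/0.3526 = 0.007695 L.
At equivalence all the acid is converted to C6H5COO-; total volume = 0.01810 + 0.007695 = 0.02579 L, so [C6H5COO-] = 0.002713/0.02579 = 0.1052 M.
Kb = Kw/Ka = 1.0e-14 / 6.3 x 10^-5 = 1.59e-10.
[OH^-] = sqrt(Kb x [C6H5COO-]) = sqrt(1.59e-10 x 0.1052) = 4.09e-6 M.
pOH = 5.39, so pH = 14.00 - 5.39 = 8.61.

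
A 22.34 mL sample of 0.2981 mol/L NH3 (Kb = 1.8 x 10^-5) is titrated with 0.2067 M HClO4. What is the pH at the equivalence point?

5.08

n(NH3) = 0.2981 x 0.02234 = 0.006660 mol; V(HClO4) at equivalence = 0.006660/0.2067 = 0.03222 L.
At equivalence the base is fully converted to NH4+; total volume = 0.05456 L, so [NH4+] = 0.006660/0.05456 = 0.1221 M.
Ka(NH4+) = Kw/Kb = 1.0e-14 / 1.8 x 10^-5 = 5.56e-10.
[H^+] = sqrt(Ka x [NH4+]) = sqrt(5.56e-10 x 0.1221) = 8.23e-6 M.
pH = -log(8.23e-6) = 5.08.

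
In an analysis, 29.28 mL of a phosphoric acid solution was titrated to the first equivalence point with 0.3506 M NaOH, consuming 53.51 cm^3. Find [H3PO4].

0.641 M

n(NaOH) = 0.3506 x 0.05351 = 0.01876 mol.
At the first equivalence point, 1 mol OH^- react per mol H3PO4, so n(H3PO4) = 0.01876 / 1 = 0.01876 mol.
[H3PO4] = 0.01876 / 0.02928 L = 0.641 M.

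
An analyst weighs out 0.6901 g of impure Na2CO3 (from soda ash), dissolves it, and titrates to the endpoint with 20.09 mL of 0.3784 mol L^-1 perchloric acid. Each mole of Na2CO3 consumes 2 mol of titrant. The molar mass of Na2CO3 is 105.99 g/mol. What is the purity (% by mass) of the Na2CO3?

n(HClO4) = 0.3784 x 0.02009 = 0.007602 mol.
n(Na2CO3) = 0.007602 / 2 = 0.003801 mol.
mass of Na2CO3 = 0.003801 x 105.99 = 0.4029 g.
% purity = 0.4029 / 0.6901 x 100 = 58.4%.

58.4%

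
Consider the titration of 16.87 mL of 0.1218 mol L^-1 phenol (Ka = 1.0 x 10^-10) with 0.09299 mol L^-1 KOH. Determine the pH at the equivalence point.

n(C6H5OH) = 0.1218 x 0.01687 = 0.002055 mol; V(KOH) at equivalence = 0.002055/0.09299 = 0.02210 L.
At equivalence all the acid is converted to C6H5O-; total volume = 0.01687 + 0.02210 = 0.03897 L, so [C6H5O-] = 0.002055/0.03897 = 0.05273 M.
Kb = Kw/Ka = 1.0e-14 / 1.0 x 10^-10 = 0.000100.
[OH^-] = sqrt(Kb x [C6H5O-]) = sqrt(0.000100 x 0.05273) = 0.00230 M.
pOH = 2.64, so pH = 14.00 - 2.64 = 11.36.

11.36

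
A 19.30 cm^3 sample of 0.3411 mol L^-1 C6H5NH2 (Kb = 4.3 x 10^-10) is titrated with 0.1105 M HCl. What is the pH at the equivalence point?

2.86

n(C6H5NH2) = 0.3411 x 0.01930 = 0.006583 mol; V(HCl) at equivalence = 0.006583/0.1105 = 0.05958 L.
At equivalence the base is fully converted to C6H5NH3+; total volume = 0.07888 L, so [C6H5NH3+] = 0.006583/0.07888 = 0.08346 M.
Ka(C6H5NH3+) = Kw/Kb = 1.0e-14 / 4.3 x 10^-10 = 2.33e-5.
[H^+] = sqrt(Ka x [C6H5NH3+]) = sqrt(2.33e-5 x 0.08346) = 0.00139 M.
pH = -log(0.00139) = 2.86.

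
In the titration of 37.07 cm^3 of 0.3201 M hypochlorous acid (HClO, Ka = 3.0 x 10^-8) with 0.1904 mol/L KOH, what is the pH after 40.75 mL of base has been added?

Initial n(HClO) = 0.3201 x 0.03707 = 0.01187 mol.
n(KOH) added = 0.1904 x 0.04075 = 0.007759 mol, converting that many moles of HClO to ClO-.
Remaining n(HClO) = 0.004107 mol; n(ClO-) = 0.007759 mol.
By Henderson-Hasselbalch, pH = pKa + log([A^-]/[HA]) = 7.52 + log(0.007759/0.004107) = 7.52 + (+0.28) = 7.80.

7.80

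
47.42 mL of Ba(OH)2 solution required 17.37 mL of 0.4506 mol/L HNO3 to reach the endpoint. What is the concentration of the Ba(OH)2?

0.0825 M

n(HNO3) delivered = 0.4506 x 0.01737 = 0.007827 mol.
The reaction is 1 Ba(OH)2 + 2 HNO3, so n(Ba(OH)2) = 0.007827 x 1/2 = 0.003913 mol.
[Ba(OH)2] = 0.003913 mol / 0.04742 L = 0.0825 M.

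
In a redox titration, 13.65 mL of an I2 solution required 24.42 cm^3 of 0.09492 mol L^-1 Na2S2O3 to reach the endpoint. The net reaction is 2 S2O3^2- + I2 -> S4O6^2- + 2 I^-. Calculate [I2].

0.0849 M

n(Na2S2O3) = 0.09492 x 0.02442 = 0.002318 mol.
From the balanced equation, 2 mol Na2S2O3 reacts with 1 mol I2, so n(I2) = 0.002318 x 1/2 = 0.001159 mol.
[I2] = 0.001159 / 0.01365 L = 0.0849 M.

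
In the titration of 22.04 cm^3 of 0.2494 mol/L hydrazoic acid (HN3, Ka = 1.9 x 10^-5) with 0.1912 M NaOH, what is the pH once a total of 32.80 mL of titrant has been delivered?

n(acid) = 0.2494 x 0.02204 = 0.005497 mol; n(NaOH) added = 0.1912 x 0.03280 = 0.006271 mol.
Base is in excess by 0.006271 - 0.005497 = 0.0007746 mol in a total volume of 0.05484 L.
[OH^-] = 0.0007746/0.05484 = 0.01412 M, so pOH = 1.85 and pH = 14.00 - 1.85 = 12.15.

12.15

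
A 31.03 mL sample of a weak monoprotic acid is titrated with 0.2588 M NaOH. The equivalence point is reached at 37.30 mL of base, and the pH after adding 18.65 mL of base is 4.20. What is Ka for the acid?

6.3 x 10^-5

18.65 mL is half of the equivalence volume, so this is the half-equivalence point where [HA] = [A^-].
At half-equivalence pH = pKa, so pKa = 4.20.
Ka = 10^(-4.20) = 6.3 x 10^-5.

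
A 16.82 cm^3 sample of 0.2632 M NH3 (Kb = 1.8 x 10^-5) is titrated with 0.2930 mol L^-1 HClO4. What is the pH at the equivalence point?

n(NH3) = 0.2632 x 0.01682 = 0.004427 mol; V(HClO4) at equivalence = 0.004427/0.2930 = 0.01511 L.
At equivalence the base is fully converted to NH4+; total volume = 0.03193 L, so [NH4+] = 0.004427/0.03193 = 0.1387 M.
Ka(NH4+) = Kw/Kb = 1.0e-14 / 1.8 x 10^-5 = 5.56e-10.
[H^+] = sqrt(Ka x [NH4+]) = sqrt(5.56e-10 x 0.1387) = 8.78e-6 M.
pH = -log(8.78e-6) = 5.06.

5.06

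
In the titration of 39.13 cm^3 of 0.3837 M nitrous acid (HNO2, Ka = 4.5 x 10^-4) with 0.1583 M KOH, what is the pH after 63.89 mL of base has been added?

Initial n(HNO2) = 0.3837 x 0.03913 = 0.01501 mol.
n(KOH) added = 0.1583 x 0.06389 = 0.01011 mol, converting that many moles of HNO2 to NO2-.
Remaining n(HNO2) = 0.004900 mol; n(NO2-) = 0.01011 mol.
By Henderson-Hasselbalch, pH = pKa + log([A^-]/[HA]) = 3.35 + log(0.01011/0.004900) = 3.35 + (+0.31) = 3.66.

3.66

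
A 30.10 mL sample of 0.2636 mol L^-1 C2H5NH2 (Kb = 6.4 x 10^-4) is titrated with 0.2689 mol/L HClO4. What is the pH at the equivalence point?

5.84

n(C2H5NH2) = 0.2636 x 0.03010 = 0.007934 mol; V(HClO4) at equivalence = 0.007934/0.2689 = 0.02951 L.
At equivalence the base is fully converted to C2H5NH3+; total volume = 0.05961 L, so [C2H5NH3+] = 0.007934/0.05961 = 0.1331 M.
Ka(C2H5NH3+) = Kw/Kb = 1.0e-14 / 6.4 x 10^-4 = 1.56e-11.
[H^+] = sqrt(Ka x [C2H5NH3+]) = sqrt(1.56e-11 x 0.1331) = 1.44e-6 M.
pH = -log(1.44e-6) = 5.84.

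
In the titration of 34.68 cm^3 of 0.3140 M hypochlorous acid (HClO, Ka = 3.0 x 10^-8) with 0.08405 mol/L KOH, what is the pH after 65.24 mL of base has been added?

7.53

Initial n(HClO) = 0.3140 x 0.03468 = 0.01089 mol.
n(KOH) added = 0.08405 x 0.06524 = 0.005483 mol, converting that many moles of HClO to ClO-.
Remaining n(HClO) = 0.005406 mol; n(ClO-) = 0.005483 mol.
By Henderson-Hasselbalch, pH = pKa + log([A^-]/[HA]) = 7.52 + log(0.005483/0.005406) = 7.52 + (+0.01) = 7.53.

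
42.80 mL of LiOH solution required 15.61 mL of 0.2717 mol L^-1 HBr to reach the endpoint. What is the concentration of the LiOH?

n(HBr) delivered = 0.2717 x 0.01561 = 0.004241 mol.
For a 1:1 reaction, n(LiOH) = 0.004241 mol.
[LiOH] = 0.004241 mol / 0.04280 L = 0.0991 M.

0.0991 M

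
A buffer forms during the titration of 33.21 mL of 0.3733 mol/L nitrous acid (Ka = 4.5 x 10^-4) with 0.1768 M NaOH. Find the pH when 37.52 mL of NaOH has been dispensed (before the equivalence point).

3.41

Initial n(HNO2) = 0.3733 x 0.03321 = 0.01240 mol.
n(NaOH) added = 0.1768 x 0.03752 = 0.006634 mol, converting that many moles of HNO2 to NO2-.
Remaining n(HNO2) = 0.005764 mol; n(NO2-) = 0.006634 mol.
By Henderson-Hasselbalch, pH = pKa + log([A^-]/[HA]) = 3.35 + log(0.006634/0.005764) = 3.35 + (+0.06) = 3.41.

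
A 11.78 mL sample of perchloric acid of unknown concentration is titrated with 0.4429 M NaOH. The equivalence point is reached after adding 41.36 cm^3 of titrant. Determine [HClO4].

1.56 M

n(NaOH) delivered = 0.4429 x 0.04136 = 0.01832 mol.
For a 1:1 reaction, n(HClO4) = 0.01832 mol.
[HClO4] = 0.01832 mol / 0.01178 L = 1.56 M.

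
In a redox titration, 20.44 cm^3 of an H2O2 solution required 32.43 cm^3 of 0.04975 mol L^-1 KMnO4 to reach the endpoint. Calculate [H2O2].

0.197 M

n(KMnO4) = 0.04975 x 0.03243 = 0.001613 mol.
From the balanced equation, 2 mol KMnO4 reacts with 5 mol H2O2, so n(H2O2) = 0.001613 x 5/2 = 0.004033 mol.
[H2O2] = 0.004033 / 0.02044 L = 0.197 M.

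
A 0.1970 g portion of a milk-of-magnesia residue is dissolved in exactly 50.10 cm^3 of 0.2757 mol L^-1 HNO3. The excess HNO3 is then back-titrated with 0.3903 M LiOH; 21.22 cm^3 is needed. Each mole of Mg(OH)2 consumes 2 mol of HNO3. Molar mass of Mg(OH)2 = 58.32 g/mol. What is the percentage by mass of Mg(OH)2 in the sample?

81.9%

Total n(HNO3) added = 0.2757 x 0.05010 = 0.01381 mol.
n(LiOH) used = 0.3903 x 0.02122 = 0.008282 mol, which equals the excess n(HNO3).
So n(HNO3) consumed by the sample = 0.01381 - 0.008282 = 0.005530 mol.
n(Mg(OH)2) = 0.005530 / 2 = 0.002765 mol.
mass Mg(OH)2 = 0.002765 x 58.32 = 0.1613 g, so %Mg(OH)2 = 0.1613/0.1970 x 100 = 81.9%.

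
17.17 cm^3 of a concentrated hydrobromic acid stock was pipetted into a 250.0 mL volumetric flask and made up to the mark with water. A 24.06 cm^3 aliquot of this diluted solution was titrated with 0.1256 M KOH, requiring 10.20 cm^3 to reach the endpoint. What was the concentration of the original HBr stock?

0.775 M

n(KOH) = 0.1256 x 0.01020 = 0.001281 mol.
n(HBr) in the aliquot = 0.001281 mol.
[diluted HBr] = 0.001281 / 0.02406 = 0.05325 M.
Dilution factor = 250.0/17.17 = 14.56, so [stock] = 0.05325 x 14.56 = 0.775 M.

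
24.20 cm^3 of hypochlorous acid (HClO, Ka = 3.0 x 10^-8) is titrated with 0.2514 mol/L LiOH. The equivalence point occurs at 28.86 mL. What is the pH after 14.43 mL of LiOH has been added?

14.43 mL is exactly half the equivalence volume (28.86/2), i.e. the half-equivalence point.
There, n(HA) = n(A^-), so pH = pKa = -log(3.0 x 10^-8) = 7.52.

7.52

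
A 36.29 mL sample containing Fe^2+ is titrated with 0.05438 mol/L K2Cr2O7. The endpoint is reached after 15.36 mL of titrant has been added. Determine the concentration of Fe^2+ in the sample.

n(K2Cr2O7) = 0.05438 x 0.01536 = 0.0008353 mol.
From the balanced equation, 1 mol K2Cr2O7 reacts with 6 mol Fe^2+, so n(Fe^2+) = 0.0008353 x 6/1 = 0.005012 mol.
[Fe^2+] = 0.005012 / 0.03629 L = 0.138 M.

0.138 M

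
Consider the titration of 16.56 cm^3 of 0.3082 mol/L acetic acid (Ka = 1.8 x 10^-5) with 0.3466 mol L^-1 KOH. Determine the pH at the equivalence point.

n(CH3COOH) = 0.3082 x 0.01656 = 0.005104 mol; V(KOH) at equivalence = 0.005104/0.3466 = 0.01473 L.
At equivalence all the acid is converted to CH3COO-; total volume = 0.01656 + 0.01473 = 0.03129 L, so [CH3COO-] = 0.005104/0.03129 = 0.1631 M.
Kb = Kw/Ka = 1.0e-14 / 1.8 x 10^-5 = 5.56e-10.
[OH^-] = sqrt(Kb x [CH3COO-]) = sqrt(5.56e-10 x 0.1631) = 9.52e-6 M.
pOH = 5.02, so pH = 14.00 - 5.02 = 8.98.

8.98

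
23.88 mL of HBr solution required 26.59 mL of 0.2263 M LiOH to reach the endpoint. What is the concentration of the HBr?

n(LiOH) delivered = 0.2263 x 0.02659 = 0.006017 mol.
For a 1:1 reaction, n(HBr) = 0.006017 mol.
[HBr] = 0.006017 mol / 0.02388 L = 0.252 M.

0.252 M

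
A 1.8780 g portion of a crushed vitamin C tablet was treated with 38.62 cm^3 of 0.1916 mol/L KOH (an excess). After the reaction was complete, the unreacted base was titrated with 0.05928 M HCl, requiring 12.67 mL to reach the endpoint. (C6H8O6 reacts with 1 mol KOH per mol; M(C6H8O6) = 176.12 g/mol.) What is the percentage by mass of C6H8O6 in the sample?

Total n(KOH) added = 0.1916 x 0.03862 = 0.007400 mol.
n(HCl) used = 0.05928 x 0.01267 = 0.0007511 mol, which equals the excess n(KOH).
So n(KOH) consumed by the sample = 0.007400 - 0.0007511 = 0.006649 mol.
n(C6H8O6) = 0.006649 / 1 = 0.006649 mol.
mass C6H8O6 = 0.006649 x 176.12 = 1.171 g, so %C6H8O6 = 1.171/1.8780 x 100 = 62.4%.

62.4%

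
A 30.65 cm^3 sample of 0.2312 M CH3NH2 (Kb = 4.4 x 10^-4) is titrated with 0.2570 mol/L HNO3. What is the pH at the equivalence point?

5.78

n(CH3NH2) = 0.2312 x 0.03065 = 0.007086 mol; V(HNO3) at equivalence = 0.007086/0.2570 = 0.02757 L.
At equivalence the base is fully converted to CH3NH3+; total volume = 0.05822 L, so [CH3NH3+] = 0.007086/0.05822 = 0.1217 M.
Ka(CH3NH3+) = Kw/Kb = 1.0e-14 / 4.4 x 10^-4 = 2.27e-11.
[H^+] = sqrt(Ka x [CH3NH3+]) = sqrt(2.27e-11 x 0.1217) = 1.66e-6 M.
pH = -log(1.66e-6) = 5.78.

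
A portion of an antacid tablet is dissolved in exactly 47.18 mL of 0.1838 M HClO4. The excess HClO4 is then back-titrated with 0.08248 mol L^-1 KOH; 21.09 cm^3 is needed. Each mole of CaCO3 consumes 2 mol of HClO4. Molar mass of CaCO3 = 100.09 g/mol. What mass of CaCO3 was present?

Total n(HClO4) added = 0.1838 x 0.04718 = 0.008672 mol.
n(KOH) used = 0.08248 x 0.02109 = 0.001740 mol, which equals the excess n(HClO4).
So n(HClO4) consumed by the sample = 0.008672 - 0.001740 = 0.006932 mol.
n(CaCO3) = 0.006932 / 2 = 0.003466 mol.
mass = 0.003466 mol x 100.09 g/mol = 0.347 g.

0.347 g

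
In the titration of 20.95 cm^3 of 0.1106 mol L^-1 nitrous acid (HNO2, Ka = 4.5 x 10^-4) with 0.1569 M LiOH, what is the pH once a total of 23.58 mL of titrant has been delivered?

12.49

n(acid) = 0.1106 x 0.02095 = 0.002317 mol; n(LiOH) added = 0.1569 x 0.02358 = 0.003700 mol.
Base is in excess by 0.003700 - 0.002317 = 0.001383 mol in a total volume of 0.04453 L.
[OH^-] = 0.001383/0.04453 = 0.03105 M, so pOH = 1.51 and pH = 14.00 - 1.51 = 12.49.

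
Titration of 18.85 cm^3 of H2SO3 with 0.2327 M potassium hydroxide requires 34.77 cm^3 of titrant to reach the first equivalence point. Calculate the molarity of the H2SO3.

n(KOH) = 0.2327 x 0.03477 = 0.008091 mol.
At the first equivalence point, 1 mol OH^- react per mol H2SO3, so n(H2SO3) = 0.008091 / 1 = 0.008091 mol.
[H2SO3] = 0.008091 / 0.01885 L = 0.429 M.

0.429 M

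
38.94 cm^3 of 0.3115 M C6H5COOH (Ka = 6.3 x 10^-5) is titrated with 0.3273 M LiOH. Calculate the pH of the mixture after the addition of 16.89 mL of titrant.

Initial n(C6H5COOH) = 0.3115 x 0.03894 = 0.01213 mol.
n(LiOH) added = 0.3273 x 0.01689 = 0.005528 mol, converting that many moles of C6H5COOH to C6H5COO-.
Remaining n(C6H5COOH) = 0.006602 mol; n(C6H5COO-) = 0.005528 mol.
By Henderson-Hasselbalch, pH = pKa + log([A^-]/[HA]) = 4.20 + log(0.005528/0.006602) = 4.20 + (-0.08) = 4.12.

4.12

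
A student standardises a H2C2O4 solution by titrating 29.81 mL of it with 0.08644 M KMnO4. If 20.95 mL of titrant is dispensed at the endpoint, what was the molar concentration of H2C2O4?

n(KMnO4) = 0.08644 x 0.02095 = 0.001811 mol.
From the balanced equation, 2 mol KMnO4 reacts with 5 mol H2C2O4, so n(H2C2O4) = 0.001811 x 5/2 = 0.004527 mol.
[H2C2O4] = 0.004527 / 0.02981 L = 0.152 M.

0.152 M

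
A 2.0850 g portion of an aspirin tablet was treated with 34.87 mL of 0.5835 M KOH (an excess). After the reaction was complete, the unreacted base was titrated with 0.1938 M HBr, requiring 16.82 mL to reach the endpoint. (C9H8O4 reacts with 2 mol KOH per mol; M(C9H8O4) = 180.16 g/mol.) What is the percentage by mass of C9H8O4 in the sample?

73.8%

Total n(KOH) added = 0.5835 x 0.03487 = 0.02035 mol.
n(HBr) used = 0.1938 x 0.01682 = 0.003260 mol, which equals the excess n(KOH).
So n(KOH) consumed by the sample = 0.02035 - 0.003260 = 0.01709 mol.
n(C9H8O4) = 0.01709 / 2 = 0.008543 mol.
mass C9H8O4 = 0.008543 x 180.16 = 1.539 g, so %C9H8O4 = 1.539/2.0850 x 100 = 73.8%.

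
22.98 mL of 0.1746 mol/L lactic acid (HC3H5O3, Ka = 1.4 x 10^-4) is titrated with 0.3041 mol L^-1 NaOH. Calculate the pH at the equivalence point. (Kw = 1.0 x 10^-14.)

8.45

n(HC3H5O3) = 0.1746 x 0.02298 = 0.004012 mol; V(NaOH) at equivalence = 0.004012/0.3041 = 0.01319 L.
At equivalence all the acid is converted to C3H5O3-; total volume = 0.02298 + 0.01319 = 0.03617 L, so [C3H5O3-] = 0.004012/0.03617 = 0.1109 M.
Kb = Kw/Ka = 1.0e-14 / 1.4 x 10^-4 = 7.14e-11.
[OH^-] = sqrt(Kb x [C3H5O3-]) = sqrt(7.14e-11 x 0.1109) = 2.81e-6 M.
pOH = 5.55, so pH = 14.00 - 5.55 = 8.45.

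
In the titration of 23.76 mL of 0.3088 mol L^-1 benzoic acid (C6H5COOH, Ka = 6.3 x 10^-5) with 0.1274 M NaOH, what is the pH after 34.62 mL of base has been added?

4.38

Initial n(C6H5COOH) = 0.3088 x 0.02376 = 0.007337 mol.
n(NaOH) added = 0.1274 x 0.03462 = 0.004411 mol, converting that many moles of C6H5COOH to C6H5COO-.
Remaining n(C6H5COOH) = 0.002927 mol; n(C6H5COO-) = 0.004411 mol.
By Henderson-Hasselbalch, pH = pKa + log([A^-]/[HA]) = 4.20 + log(0.004411/0.002927) = 4.20 + (+0.18) = 4.38.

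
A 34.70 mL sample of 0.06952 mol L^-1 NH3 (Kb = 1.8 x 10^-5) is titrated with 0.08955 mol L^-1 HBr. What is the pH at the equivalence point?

5.33

n(NH3) = 0.06952 x 0.03470 = 0.002412 mol; V(HBr) at equivalence = 0.002412/0.08955 = 0.02694 L.
At equivalence the base is fully converted to NH4+; total volume = 0.06164 L, so [NH4+] = 0.002412/0.06164 = 0.03914 M.
Ka(NH4+) = Kw/Kb = 1.0e-14 / 1.8 x 10^-5 = 5.56e-10.
[H^+] = sqrt(Ka x [NH4+]) = sqrt(5.56e-10 x 0.03914) = 4.66e-6 M.
pH = -log(4.66e-6) = 5.33.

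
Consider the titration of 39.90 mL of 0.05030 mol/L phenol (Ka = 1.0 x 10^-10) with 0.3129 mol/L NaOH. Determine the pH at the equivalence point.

11.32

n(C6H5OH) = 0.05030 x 0.03990 = 0.002007 mol; V(NaOH) at equivalence = 0.002007/0.3129 = 0.006414 L.
At equivalence all the acid is converted to C6H5O-; total volume = 0.03990 + 0.006414 = 0.04631 L, so [C6H5O-] = 0.002007/0.04631 = 0.04333 M.
Kb = Kw/Ka = 1.0e-14 / 1.0 x 10^-10 = 0.000100.
[OH^-] = sqrt(Kb x [C6H5O-]) = sqrt(0.000100 x 0.04333) = 0.00208 M.
pOH = 2.68, so pH = 14.00 - 2.68 = 11.32.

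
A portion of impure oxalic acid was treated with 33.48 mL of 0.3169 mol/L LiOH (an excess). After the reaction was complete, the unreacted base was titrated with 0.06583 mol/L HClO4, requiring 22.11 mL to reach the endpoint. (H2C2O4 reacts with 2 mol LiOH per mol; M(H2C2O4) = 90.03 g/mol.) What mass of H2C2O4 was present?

0.412 g

Total n(LiOH) added = 0.3169 x 0.03348 = 0.01061 mol.
n(HClO4) used = 0.06583 x 0.02211 = 0.001456 mol, which equals the excess n(LiOH).
So n(LiOH) consumed by the sample = 0.01061 - 0.001456 = 0.009154 mol.
n(H2C2O4) = 0.009154 / 2 = 0.004577 mol.
mass = 0.004577 mol x 90.03 g/mol = 0.412 g.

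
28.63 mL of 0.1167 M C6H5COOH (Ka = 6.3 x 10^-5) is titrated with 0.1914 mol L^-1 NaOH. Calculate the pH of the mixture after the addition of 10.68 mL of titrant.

Initial n(C6H5COOH) = 0.1167 x 0.02863 = 0.003341 mol.
n(NaOH) added = 0.1914 x 0.01068 = 0.002044 mol, converting that many moles of C6H5COOH to C6H5COO-.
Remaining n(C6H5COOH) = 0.001297 mol; n(C6H5COO-) = 0.002044 mol.
By Henderson-Hasselbalch, pH = pKa + log([A^-]/[HA]) = 4.20 + log(0.002044/0.001297) = 4.20 + (+0.20) = 4.40.

4.40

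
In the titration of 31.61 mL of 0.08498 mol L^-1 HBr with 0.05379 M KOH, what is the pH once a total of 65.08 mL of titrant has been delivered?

11.93

n(acid) = 0.08498 x 0.03161 = 0.002686 mol; n(KOH) added = 0.05379 x 0.06508 = 0.003501 mol.
Base is in excess by 0.003501 - 0.002686 = 0.0008144 mol in a total volume of 0.09669 L.
[OH^-] = 0.0008144/0.09669 = 0.008423 M, so pOH = 2.07 and pH = 14.00 - 2.07 = 11.93.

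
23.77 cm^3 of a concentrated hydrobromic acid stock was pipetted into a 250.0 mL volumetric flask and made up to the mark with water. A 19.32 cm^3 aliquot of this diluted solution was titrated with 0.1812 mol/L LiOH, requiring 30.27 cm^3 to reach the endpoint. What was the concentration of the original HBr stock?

n(LiOH) = 0.1812 x 0.03027 = 0.005485 mol.
n(HBr) in the aliquot = 0.005485 mol.
[diluted HBr] = 0.005485 / 0.01932 = 0.2839 M.
Dilution factor = 250.0/23.77 = 10.52, so [stock] = 0.2839 x 10.52 = 2.99 M.

2.99 M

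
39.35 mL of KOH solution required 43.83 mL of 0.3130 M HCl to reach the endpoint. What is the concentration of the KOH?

0.349 M

n(HCl) delivered = 0.3130 x 0.04383 = 0.01372 mol.
For a 1:1 reaction, n(KOH) = 0.01372 mol.
[KOH] = 0.01372 mol / 0.03935 L = 0.349 M.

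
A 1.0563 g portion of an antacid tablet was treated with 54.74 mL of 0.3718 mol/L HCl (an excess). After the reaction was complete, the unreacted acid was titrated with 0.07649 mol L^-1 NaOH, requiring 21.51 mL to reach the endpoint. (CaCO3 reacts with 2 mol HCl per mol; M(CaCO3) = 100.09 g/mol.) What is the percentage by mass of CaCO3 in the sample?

Total n(HCl) added = 0.3718 x 0.05474 = 0.02035 mol.
n(NaOH) used = 0.07649 x 0.02151 = 0.001645 mol, which equals the excess n(HCl).
So n(HCl) consumed by the sample = 0.02035 - 0.001645 = 0.01871 mol.
n(CaCO3) = 0.01871 / 2 = 0.009354 mol.
mass CaCO3 = 0.009354 x 100.09 = 0.9362 g, so %CaCO3 = 0.9362/1.0563 x 100 = 88.6%.

88.6%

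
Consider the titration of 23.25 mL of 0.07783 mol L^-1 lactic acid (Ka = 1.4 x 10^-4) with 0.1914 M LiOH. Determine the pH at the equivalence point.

8.30

n(HC3H5O3) = 0.07783 x 0.02325 = 0.001810 mol; V(LiOH) at equivalence = 0.001810/0.1914 = 0.009454 L.
At equivalence all the acid is converted to C3H5O3-; total volume = 0.02325 + 0.009454 = 0.03270 L, so [C3H5O3-] = 0.001810/0.03270 = 0.05533 M.
Kb = Kw/Ka = 1.0e-14 / 1.4 x 10^-4 = 7.14e-11.
[OH^-] = sqrt(Kb x [C3H5O3-]) = sqrt(7.14e-11 x 0.05533) = 1.99e-6 M.
pOH = 5.70, so pH = 14.00 - 5.70 = 8.30.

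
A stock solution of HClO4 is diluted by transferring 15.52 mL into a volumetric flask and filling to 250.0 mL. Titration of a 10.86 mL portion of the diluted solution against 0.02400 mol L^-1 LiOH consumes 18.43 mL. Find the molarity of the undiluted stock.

n(LiOH) = 0.02400 x 0.01843 = 0.0004423 mol.
n(HClO4) in the aliquot = 0.0004423 mol.
[diluted HClO4] = 0.0004423 / 0.01086 = 0.04073 M.
Dilution factor = 250.0/15.52 = 16.11, so [stock] = 0.04073 x 16.11 = 0.656 M.

0.656 M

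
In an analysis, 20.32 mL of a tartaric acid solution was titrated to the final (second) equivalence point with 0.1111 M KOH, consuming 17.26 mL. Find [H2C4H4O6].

n(KOH) = 0.1111 x 0.01726 = 0.001918 mol.
At the final (second) equivalence point, 2 mol OH^- react per mol H2C4H4O6, so n(H2C4H4O6) = 0.001918 / 2 = 0.0009588 mol.
[H2C4H4O6] = 0.0009588 / 0.02032 L = 0.0472 M.

0.0472 M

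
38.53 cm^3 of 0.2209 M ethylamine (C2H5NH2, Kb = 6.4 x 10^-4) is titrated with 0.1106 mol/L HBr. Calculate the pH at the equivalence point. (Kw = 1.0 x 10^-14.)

n(C2H5NH2) = 0.2209 x 0.03853 = 0.008511 mol; V(HBr) at equivalence = 0.008511/0.1106 = 0.07696 L.
At equivalence the base is fully converted to C2H5NH3+; total volume = 0.1155 L, so [C2H5NH3+] = 0.008511/0.1155 = 0.07370 M.
Ka(C2H5NH3+) = Kw/Kb = 1.0e-14 / 6.4 x 10^-4 = 1.56e-11.
[H^+] = sqrt(Ka x [C2H5NH3+]) = sqrt(1.56e-11 x 0.07370) = 1.07e-6 M.
pH = -log(1.07e-6) = 5.97.

5.97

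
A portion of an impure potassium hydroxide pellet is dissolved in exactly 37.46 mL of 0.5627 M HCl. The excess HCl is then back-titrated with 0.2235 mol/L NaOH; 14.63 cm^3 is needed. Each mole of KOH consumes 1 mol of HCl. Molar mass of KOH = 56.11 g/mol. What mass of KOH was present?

0.999 g

Total n(HCl) added = 0.5627 x 0.03746 = 0.02108 mol.
n(NaOH) used = 0.2235 x 0.01463 = 0.003270 mol, which equals the excess n(HCl).
So n(HCl) consumed by the sample = 0.02108 - 0.003270 = 0.01781 mol.
n(KOH) = 0.01781 / 1 = 0.01781 mol.
mass = 0.01781 mol x 56.11 g/mol = 0.999 g.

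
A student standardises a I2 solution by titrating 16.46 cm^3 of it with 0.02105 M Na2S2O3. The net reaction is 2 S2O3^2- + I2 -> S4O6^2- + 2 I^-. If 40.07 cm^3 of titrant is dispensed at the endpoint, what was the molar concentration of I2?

0.0256 M

n(Na2S2O3) = 0.02105 x 0.04007 = 0.0008435 mol.
From the balanced equation, 2 mol Na2S2O3 reacts with 1 mol I2, so n(I2) = 0.0008435 x 1/2 = 0.0004217 mol.
[I2] = 0.0004217 / 0.01646 L = 0.0256 M.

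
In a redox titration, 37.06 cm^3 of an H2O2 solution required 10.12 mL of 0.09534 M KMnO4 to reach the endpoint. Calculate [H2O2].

n(KMnO4) = 0.09534 x 0.01012 = 0.0009648 mol.
From the balanced equation, 2 mol KMnO4 reacts with 5 mol H2O2, so n(H2O2) = 0.0009648 x 5/2 = 0.002412 mol.
[H2O2] = 0.002412 / 0.03706 L = 0.0651 M.

0.0651 M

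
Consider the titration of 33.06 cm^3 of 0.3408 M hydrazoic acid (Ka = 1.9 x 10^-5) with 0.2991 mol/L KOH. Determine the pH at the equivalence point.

n(HN3) = 0.3408 x 0.03306 = 0.01127 mol; V(KOH) at equivalence = 0.01127/0.2991 = 0.03767 L.
At equivalence all the acid is converted to N3-; total volume = 0.03306 + 0.03767 = 0.07073 L, so [N3-] = 0.01127/0.07073 = 0.1593 M.
Kb = Kw/Ka = 1.0e-14 / 1.9 x 10^-5 = 5.26e-10.
[OH^-] = sqrt(Kb x [N3-]) = sqrt(5.26e-10 x 0.1593) = 9.16e-6 M.
pOH = 5.04, so pH = 14.00 - 5.04 = 8.96.

8.96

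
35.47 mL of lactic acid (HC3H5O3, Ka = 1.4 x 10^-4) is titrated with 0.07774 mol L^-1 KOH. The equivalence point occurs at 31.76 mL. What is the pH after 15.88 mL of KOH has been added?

3.85

15.88 mL is exactly half the equivalence volume (31.76/2), i.e. the half-equivalence point.
There, n(HA) = n(A^-), so pH = pKa = -log(1.4 x 10^-4) = 3.85.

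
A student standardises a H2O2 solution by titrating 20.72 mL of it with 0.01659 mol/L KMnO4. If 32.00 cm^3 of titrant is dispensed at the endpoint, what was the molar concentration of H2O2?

n(KMnO4) = 0.01659 x 0.03200 = 0.0005309 mol.
From the balanced equation, 2 mol KMnO4 reacts with 5 mol H2O2, so n(H2O2) = 0.0005309 x 5/2 = 0.001327 mol.
[H2O2] = 0.001327 / 0.02072 L = 0.0641 M.

0.0641 M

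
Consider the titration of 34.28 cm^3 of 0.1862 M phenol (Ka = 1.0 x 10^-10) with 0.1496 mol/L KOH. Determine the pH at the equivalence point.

11.46

n(C6H5OH) = 0.1862 x 0.03428 = 0.006383 mol; V(KOH) at equivalence = 0.006383/0.1496 = 0.04267 L.
At equivalence all the acid is converted to C6H5O-; total volume = 0.03428 + 0.04267 = 0.07695 L, so [C6H5O-] = 0.006383/0.07695 = 0.08295 M.
Kb = Kw/Ka = 1.0e-14 / 1.0 x 10^-10 = 0.000100.
[OH^-] = sqrt(Kb x [C6H5O-]) = sqrt(0.000100 x 0.08295) = 0.00288 M.
pOH = 2.54, so pH = 14.00 - 2.54 = 11.46.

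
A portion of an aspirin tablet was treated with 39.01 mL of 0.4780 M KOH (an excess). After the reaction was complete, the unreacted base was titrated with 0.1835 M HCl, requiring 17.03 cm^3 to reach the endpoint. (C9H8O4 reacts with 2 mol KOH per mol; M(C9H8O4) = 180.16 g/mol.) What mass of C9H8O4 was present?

1.40 g

Total n(KOH) added = 0.4780 x 0.03901 = 0.01865 mol.
n(HCl) used = 0.1835 x 0.01703 = 0.003125 mol, which equals the excess n(KOH).
So n(KOH) consumed by the sample = 0.01865 - 0.003125 = 0.01552 mol.
n(C9H8O4) = 0.01552 / 2 = 0.007761 mol.
mass = 0.007761 mol x 180.16 g/mol = 1.40 g.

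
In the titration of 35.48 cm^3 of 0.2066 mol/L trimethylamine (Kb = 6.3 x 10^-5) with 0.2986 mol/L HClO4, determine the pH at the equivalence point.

5.36

n((CH3)3N) = 0.2066 x 0.03548 = 0.007330 mol; V(HClO4) at equivalence = 0.007330/0.2986 = 0.02455 L.
At equivalence the base is fully converted to (CH3)3NH+; total volume = 0.06003 L, so [(CH3)3NH+] = 0.007330/0.06003 = 0.1221 M.
Ka((CH3)3NH+) = Kw/Kb = 1.0e-14 / 6.3 x 10^-5 = 1.59e-10.
[H^+] = sqrt(Ka x [(CH3)3NH+]) = sqrt(1.59e-10 x 0.1221) = 4.40e-6 M.
pH = -log(4.40e-6) = 5.36.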